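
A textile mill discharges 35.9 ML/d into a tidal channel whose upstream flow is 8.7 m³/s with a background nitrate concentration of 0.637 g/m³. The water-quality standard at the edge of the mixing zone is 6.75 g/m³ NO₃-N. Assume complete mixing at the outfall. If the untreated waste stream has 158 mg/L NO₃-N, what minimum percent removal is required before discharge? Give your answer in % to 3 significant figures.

35.9 ML/d = 0.4155 m³/s.
Mass balance: 6.75·9.116 = 0.4155·Cₑ + 8.7·0.637.
Cₑ = (61.53 − 5.542) / 0.4155 = 134.7 mg/L.
Required removal = 1 − 134.7/158 = 14.72 %.

14.7 %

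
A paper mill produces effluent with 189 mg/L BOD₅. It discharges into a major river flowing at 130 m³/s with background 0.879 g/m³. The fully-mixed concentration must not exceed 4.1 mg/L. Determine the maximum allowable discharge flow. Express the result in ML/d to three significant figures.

196 ML/d

Mass balance at complete mixing: C_std·(Q_w + Q_r) = Q_w·C_e + Q_r·C_b.
Rearranging, Q_w = Q_r·(C_std − C_b)/(C_e − C_std) = 130·(4.1 − 0.879) / (189 − 4.1) = 2.265 m³/s.
= 195.7 ML/d.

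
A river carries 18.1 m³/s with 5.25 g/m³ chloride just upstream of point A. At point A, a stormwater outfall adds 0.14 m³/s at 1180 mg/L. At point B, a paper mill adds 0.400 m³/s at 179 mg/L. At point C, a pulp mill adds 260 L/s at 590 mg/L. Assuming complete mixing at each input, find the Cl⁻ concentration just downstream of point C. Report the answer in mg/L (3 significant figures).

After input A: C = (18.1·5.25 + 0.14·1180) / 18.24 = 14.27 mg/L.
After input B: C = (18.24·14.27 + 0.4·179) / 18.64 = 17.8 mg/L.
260 L/s = 0.26 m³/s.
After input C: C = (18.64·17.8 + 0.26·590) / 18.9 = 25.67 mg/L.

25.7 mg/L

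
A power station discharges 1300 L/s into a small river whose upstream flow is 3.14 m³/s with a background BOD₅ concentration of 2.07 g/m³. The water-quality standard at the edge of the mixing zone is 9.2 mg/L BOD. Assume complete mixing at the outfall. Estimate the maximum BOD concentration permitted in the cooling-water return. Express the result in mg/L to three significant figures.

1300 L/s = 1.3 m³/s.
Mass balance: 9.2·4.44 = 1.3·Cₑ + 3.14·2.07.
Cₑ = (40.85 − 6.5) / 1.3 = 26.42 mg/L.

26.4 mg/L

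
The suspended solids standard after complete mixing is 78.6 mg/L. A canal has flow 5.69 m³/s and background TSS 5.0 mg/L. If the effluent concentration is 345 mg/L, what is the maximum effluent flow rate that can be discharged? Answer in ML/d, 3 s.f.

Mass balance at complete mixing: C_std·(Q_w + Q_r) = Q_w·C_e + Q_r·C_b.
Rearranging, Q_w = Q_r·(C_std − C_b)/(C_e − C_std) = 5.69·(78.6 − 5) / (345 − 78.6) = 1.572 m³/s.
= 135.8 ML/d.

136 ML/d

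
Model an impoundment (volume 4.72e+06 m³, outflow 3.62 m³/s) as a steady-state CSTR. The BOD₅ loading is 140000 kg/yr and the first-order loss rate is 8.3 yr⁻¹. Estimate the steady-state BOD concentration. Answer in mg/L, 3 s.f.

0.913 mg/L

Outflow Q = 3.62 m³/s × 3.156e+07 s/yr = 1.142e+08 m³/yr.
Steady-state CSTR mass balance: W = Q·C + k·V·C, so C = W/(Q + kV).
Q + kV = 1.142e+08 + 8.3·4.72e+06 = 1.534e+08 m³/yr.
C = 140000/1.534e+08 = 0.0009126 kg/m³ = 0.9126 mg/L.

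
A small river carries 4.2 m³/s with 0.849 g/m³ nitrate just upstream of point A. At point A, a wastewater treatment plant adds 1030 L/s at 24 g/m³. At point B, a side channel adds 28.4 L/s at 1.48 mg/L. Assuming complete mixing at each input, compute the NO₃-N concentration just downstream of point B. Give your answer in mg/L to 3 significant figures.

1030 L/s = 1.03 m³/s.
After input A: C = (4.2·0.849 + 1.03·24) / 5.23 = 5.408 mg/L.
28.4 L/s = 0.0284 m³/s.
After input B: C = (5.23·5.408 + 0.0284·1.48) / 5.258 = 5.387 mg/L.

5.39 mg/L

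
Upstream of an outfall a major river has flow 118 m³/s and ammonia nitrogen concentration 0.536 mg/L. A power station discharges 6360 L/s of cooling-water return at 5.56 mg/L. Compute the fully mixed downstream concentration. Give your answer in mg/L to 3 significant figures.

6360 L/s = 6.36 m³/s.
Flow-weighted mixing gives C = (6.36·5.56 + 118·0.536) / (6.36 + 118) = 98.61/124.4 = 0.7929 mg/L.

0.793 mg/L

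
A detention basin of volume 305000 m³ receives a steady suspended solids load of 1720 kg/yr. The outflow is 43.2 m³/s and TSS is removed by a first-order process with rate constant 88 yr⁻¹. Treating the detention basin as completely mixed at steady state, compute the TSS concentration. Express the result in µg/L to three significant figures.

1.24 µg/L

Outflow Q = 43.2 m³/s × 3.156e+07 s/yr = 1.363e+09 m³/yr.
Steady-state CSTR mass balance: W = Q·C + k·V·C, so C = W/(Q + kV).
Q + kV = 1.363e+09 + 88·305000 = 1.39e+09 m³/yr.
C = 1720/1.39e+09 = 1.237e-06 kg/m³ = 0.001237 mg/L = 1.237 µg/L.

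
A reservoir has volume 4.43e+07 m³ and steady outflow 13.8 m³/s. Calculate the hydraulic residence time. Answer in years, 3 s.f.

0.102 yr

Q = 13.8 m³/s × 3.156e+07 s/yr = 4.355e+08 m³/yr.
Hydraulic residence time τ = V/Q = 4.43e+07/4.355e+08 = 0.1017 yr.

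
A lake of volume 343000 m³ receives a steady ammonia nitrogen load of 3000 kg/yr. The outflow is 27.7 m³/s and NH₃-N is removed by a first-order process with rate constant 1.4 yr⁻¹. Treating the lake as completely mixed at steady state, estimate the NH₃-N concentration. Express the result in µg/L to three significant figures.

Outflow Q = 27.7 m³/s × 3.156e+07 s/yr = 8.741e+08 m³/yr.
Steady-state CSTR mass balance: W = Q·C + k·V·C, so C = W/(Q + kV).
Q + kV = 8.741e+08 + 1.4·343000 = 8.746e+08 m³/yr.
C = 3000/8.746e+08 = 3.43e-06 kg/m³ = 0.00343 mg/L = 3.43 µg/L.

3.43 µg/L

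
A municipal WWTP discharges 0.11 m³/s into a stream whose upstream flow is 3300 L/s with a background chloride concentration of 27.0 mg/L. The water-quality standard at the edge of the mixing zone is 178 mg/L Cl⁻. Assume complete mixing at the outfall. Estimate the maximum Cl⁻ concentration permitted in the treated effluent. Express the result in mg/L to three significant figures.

4710 mg/L

3300 L/s = 3.3 m³/s.
Mass balance: 178·3.41 = 0.11·Cₑ + 3.3·27.
Cₑ = (607 − 89.1) / 0.11 = 4708 mg/L.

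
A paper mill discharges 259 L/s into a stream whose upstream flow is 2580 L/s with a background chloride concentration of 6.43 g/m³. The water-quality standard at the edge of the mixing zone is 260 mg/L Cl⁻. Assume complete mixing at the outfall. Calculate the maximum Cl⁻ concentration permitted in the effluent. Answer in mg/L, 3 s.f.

259 L/s = 0.259 m³/s.
2580 L/s = 2.58 m³/s.
Mass balance: 260·2.839 = 0.259·Cₑ + 2.58·6.43.
Cₑ = (738.1 − 16.59) / 0.259 = 2786 mg/L.

2790 mg/L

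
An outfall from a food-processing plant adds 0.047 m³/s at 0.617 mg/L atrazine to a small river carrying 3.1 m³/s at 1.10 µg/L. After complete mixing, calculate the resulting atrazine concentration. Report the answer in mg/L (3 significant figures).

0.0103 mg/L

1.10 µg/L = 0.0011 mg/L.
Conservation of mass across the mixing zone: C = (0.047·0.617 + 3.1·0.0011) / (0.047 + 3.1) = 0.03241/3.147 = 0.0103 mg/L.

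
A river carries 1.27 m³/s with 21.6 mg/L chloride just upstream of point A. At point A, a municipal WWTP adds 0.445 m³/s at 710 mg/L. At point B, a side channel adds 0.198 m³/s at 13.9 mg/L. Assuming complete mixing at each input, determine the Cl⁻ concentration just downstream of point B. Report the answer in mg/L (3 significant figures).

After input A: C = (1.27·21.6 + 0.445·710) / 1.715 = 200.2 mg/L.
After input B: C = (1.715·200.2 + 0.198·13.9) / 1.913 = 180.9 mg/L.

181 mg/L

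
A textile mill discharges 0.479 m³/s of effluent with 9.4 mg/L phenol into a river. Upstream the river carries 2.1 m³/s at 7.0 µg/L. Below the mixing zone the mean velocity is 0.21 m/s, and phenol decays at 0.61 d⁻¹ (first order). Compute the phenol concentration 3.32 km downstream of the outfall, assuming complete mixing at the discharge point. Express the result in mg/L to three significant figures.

1.57 mg/L

7.0 µg/L = 0.007 mg/L.
After complete mixing, C₀ = (0.479·9.4 + 2.1·0.007) / 2.579 = 1.752 mg/L.
Travel time t = 3320 m / 0.21 m/s = 1.581e+04 s = 0.183 d.
C = 1.752·exp(−0.61·0.183) = 1.752·0.8944 = 1.567 mg/L.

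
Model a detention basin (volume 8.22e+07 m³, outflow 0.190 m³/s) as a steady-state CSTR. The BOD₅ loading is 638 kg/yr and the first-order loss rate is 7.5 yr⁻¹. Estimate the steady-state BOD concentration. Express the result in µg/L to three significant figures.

1.02 µg/L

Outflow Q = 0.190 m³/s × 3.156e+07 s/yr = 5.996e+06 m³/yr.
Steady-state CSTR mass balance: W = Q·C + k·V·C, so C = W/(Q + kV).
Q + kV = 5.996e+06 + 7.5·8.22e+07 = 6.225e+08 m³/yr.
C = 638/6.225e+08 = 1.025e-06 kg/m³ = 0.001025 mg/L = 1.025 µg/L.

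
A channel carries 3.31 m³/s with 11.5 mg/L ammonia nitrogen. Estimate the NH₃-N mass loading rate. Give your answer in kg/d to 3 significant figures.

Mass flux = Q·C = 3.31 m³/s × 11.5 g/m³ = 38.06 g/s.
= 38.06 g/s × 86.4 = 3289 kg/d.

3290 kg/d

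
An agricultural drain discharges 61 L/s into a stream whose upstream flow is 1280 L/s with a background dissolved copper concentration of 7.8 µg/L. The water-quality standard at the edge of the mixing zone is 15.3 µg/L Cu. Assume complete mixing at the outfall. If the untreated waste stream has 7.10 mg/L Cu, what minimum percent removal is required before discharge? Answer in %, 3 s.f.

61 L/s = 0.061 m³/s.
1280 L/s = 1.28 m³/s.
7.8 µg/L = 0.0078 mg/L.
15.3 µg/L = 0.0153 mg/L.
Mass balance: 0.0153·1.341 = 0.061·Cₑ + 1.28·0.0078.
Cₑ = (0.02052 − 0.009984) / 0.061 = 0.1727 mg/L.
Required removal = 1 − 0.1727/7.10 = 97.57 %.

97.6 %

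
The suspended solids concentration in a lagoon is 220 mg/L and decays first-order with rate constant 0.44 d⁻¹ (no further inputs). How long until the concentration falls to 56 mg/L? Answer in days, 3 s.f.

t = ln(C₀/C)/k = ln(220/56)/0.44 = 1.368/0.44 = 3.11 d.

3.11 d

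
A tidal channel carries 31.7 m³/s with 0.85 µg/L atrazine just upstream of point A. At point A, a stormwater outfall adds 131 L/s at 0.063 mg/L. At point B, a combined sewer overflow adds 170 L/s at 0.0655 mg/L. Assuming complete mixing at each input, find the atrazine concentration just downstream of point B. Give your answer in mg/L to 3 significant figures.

0.85 µg/L = 0.00085 mg/L.
131 L/s = 0.131 m³/s.
After input A: C = (31.7·0.00085 + 0.131·0.063) / 31.83 = 0.001106 mg/L.
170 L/s = 0.17 m³/s.
After input B: C = (31.83·0.001106 + 0.17·0.0655) / 32 = 0.001448 mg/L.

0.00145 mg/L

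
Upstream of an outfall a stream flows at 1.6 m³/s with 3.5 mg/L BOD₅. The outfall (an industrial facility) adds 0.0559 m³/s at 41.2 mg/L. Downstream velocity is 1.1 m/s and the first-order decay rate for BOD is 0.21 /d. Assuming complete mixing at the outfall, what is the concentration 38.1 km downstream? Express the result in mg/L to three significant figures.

4.39 mg/L

After complete mixing, C₀ = (0.0559·41.2 + 1.6·3.5) / 1.656 = 4.773 mg/L.
Travel time t = 3.81e+04 m / 1.1 m/s = 3.464e+04 s = 0.4009 d.
C = 4.773·exp(−0.21·0.4009) = 4.773·0.9193 = 4.387 mg/L.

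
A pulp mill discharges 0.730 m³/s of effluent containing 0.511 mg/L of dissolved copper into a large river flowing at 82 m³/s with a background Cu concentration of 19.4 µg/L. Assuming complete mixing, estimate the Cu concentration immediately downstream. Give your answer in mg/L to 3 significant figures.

19.4 µg/L = 0.0194 mg/L.
Flow-weighted mixing gives C = (0.73·0.511 + 82·0.0194) / (0.73 + 82) = 1.964/82.73 = 0.02374 mg/L.

0.0237 mg/L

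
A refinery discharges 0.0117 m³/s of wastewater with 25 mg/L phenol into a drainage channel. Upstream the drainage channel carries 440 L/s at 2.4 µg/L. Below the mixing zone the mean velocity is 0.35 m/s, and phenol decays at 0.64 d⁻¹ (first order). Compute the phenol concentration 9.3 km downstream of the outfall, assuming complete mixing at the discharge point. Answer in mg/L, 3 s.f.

0.534 mg/L

440 L/s = 0.44 m³/s.
2.4 µg/L = 0.0024 mg/L.
After complete mixing, C₀ = (0.0117·25 + 0.44·0.0024) / 0.4517 = 0.6499 mg/L.
Travel time t = 9300 m / 0.35 m/s = 2.657e+04 s = 0.3075 d.
C = 0.6499·exp(−0.64·0.3075) = 0.6499·0.8213 = 0.5338 mg/L.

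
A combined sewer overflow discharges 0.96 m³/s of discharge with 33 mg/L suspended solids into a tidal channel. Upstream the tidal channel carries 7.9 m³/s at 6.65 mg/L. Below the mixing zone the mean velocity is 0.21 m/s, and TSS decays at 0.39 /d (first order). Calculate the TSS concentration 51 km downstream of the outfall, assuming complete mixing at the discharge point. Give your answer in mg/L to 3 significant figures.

After complete mixing, C₀ = (0.96·33 + 7.9·6.65) / 8.86 = 9.505 mg/L.
Travel time t = 5.1e+04 m / 0.21 m/s = 2.429e+05 s = 2.811 d.
C = 9.505·exp(−0.39·2.811) = 9.505·0.3341 = 3.176 mg/L.

3.18 mg/L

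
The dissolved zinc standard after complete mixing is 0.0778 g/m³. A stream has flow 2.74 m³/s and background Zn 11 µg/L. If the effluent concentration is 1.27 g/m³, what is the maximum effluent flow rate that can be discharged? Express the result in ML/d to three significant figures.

13.3 ML/d

11 µg/L = 0.011 mg/L.
Mass balance at complete mixing: C_std·(Q_w + Q_r) = Q_w·C_e + Q_r·C_b.
Rearranging, Q_w = Q_r·(C_std − C_b)/(C_e − C_std) = 2.74·(0.0778 − 0.011) / (1.27 − 0.0778) = 0.1535 m³/s.
= 13.26 ML/d.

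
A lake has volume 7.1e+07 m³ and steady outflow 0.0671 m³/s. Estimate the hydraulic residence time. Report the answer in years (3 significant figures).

Q = 0.0671 m³/s × 3.156e+07 s/yr = 2.118e+06 m³/yr.
Hydraulic residence time τ = V/Q = 7.1e+07/2.118e+06 = 33.53 yr.

33.5 yr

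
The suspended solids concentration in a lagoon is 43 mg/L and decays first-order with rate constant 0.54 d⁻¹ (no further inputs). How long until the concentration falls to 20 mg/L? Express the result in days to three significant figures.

1.42 d

t = ln(C₀/C)/k = ln(43/20)/0.54 = 0.7655/0.54 = 1.418 d.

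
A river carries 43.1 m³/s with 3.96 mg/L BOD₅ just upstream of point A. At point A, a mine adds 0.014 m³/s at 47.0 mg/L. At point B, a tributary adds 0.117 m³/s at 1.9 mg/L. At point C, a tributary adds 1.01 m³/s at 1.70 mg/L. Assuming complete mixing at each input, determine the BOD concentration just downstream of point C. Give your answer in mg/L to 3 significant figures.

3.92 mg/L

After input A: C = (43.1·3.96 + 0.014·47) / 43.11 = 3.974 mg/L.
After input B: C = (43.11·3.974 + 0.117·1.9) / 43.23 = 3.968 mg/L.
After input C: C = (43.23·3.968 + 1.01·1.7) / 44.24 = 3.917 mg/L.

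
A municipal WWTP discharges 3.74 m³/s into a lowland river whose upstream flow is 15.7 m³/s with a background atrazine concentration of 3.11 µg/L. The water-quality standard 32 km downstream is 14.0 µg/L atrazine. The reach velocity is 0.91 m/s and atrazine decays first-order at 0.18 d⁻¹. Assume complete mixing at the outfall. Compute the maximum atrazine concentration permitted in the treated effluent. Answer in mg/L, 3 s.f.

3.11 µg/L = 0.00311 mg/L.
14.0 µg/L = 0.014 mg/L.
Travel time to the compliance point: t = 3.2e+04/0.91 = 3.516e+04 s = 0.407 d; decay factor exp(−0.18·0.407) = 0.9294.
So the concentration just after mixing may be at most 0.014/0.9294 = 0.01506 mg/L.
Mass balance: 0.01506·19.44 = 3.74·Cₑ + 15.7·0.00311.
Cₑ = (0.2928 − 0.04883) / 3.74 = 0.06525 mg/L.

0.0652 mg/L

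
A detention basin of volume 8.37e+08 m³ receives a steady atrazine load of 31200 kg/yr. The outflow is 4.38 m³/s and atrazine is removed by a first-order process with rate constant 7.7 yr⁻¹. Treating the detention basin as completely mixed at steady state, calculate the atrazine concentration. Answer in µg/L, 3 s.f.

4.74 µg/L

Outflow Q = 4.38 m³/s × 3.156e+07 s/yr = 1.382e+08 m³/yr.
Steady-state CSTR mass balance: W = Q·C + k·V·C, so C = W/(Q + kV).
Q + kV = 1.382e+08 + 7.7·8.37e+08 = 6.583e+09 m³/yr.
C = 31200/6.583e+09 = 4.739e-06 kg/m³ = 0.004739 mg/L = 4.739 µg/L.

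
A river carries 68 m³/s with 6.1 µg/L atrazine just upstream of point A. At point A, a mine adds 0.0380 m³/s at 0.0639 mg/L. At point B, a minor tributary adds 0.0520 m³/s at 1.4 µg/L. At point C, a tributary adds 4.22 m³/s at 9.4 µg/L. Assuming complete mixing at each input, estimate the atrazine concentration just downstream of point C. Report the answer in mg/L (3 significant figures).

0.00632 mg/L

6.1 µg/L = 0.0061 mg/L.
After input A: C = (68·0.0061 + 0.038·0.0639) / 68.04 = 0.006132 mg/L.
1.4 µg/L = 0.0014 mg/L.
After input B: C = (68.04·0.006132 + 0.052·0.0014) / 68.09 = 0.006129 mg/L.
9.4 µg/L = 0.0094 mg/L.
After input C: C = (68.09·0.006129 + 4.22·0.0094) / 72.31 = 0.00632 mg/L.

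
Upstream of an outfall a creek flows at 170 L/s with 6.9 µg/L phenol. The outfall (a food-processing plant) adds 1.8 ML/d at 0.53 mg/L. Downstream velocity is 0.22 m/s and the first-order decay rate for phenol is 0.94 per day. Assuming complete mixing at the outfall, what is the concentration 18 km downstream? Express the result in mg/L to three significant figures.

0.0263 mg/L

1.8 ML/d = 0.02083 m³/s.
170 L/s = 0.17 m³/s.
6.9 µg/L = 0.0069 mg/L.
After complete mixing, C₀ = (0.02083·0.53 + 0.17·0.0069) / 0.1908 = 0.06401 mg/L.
Travel time t = 1.8e+04 m / 0.22 m/s = 8.182e+04 s = 0.947 d.
C = 0.06401·exp(−0.94·0.947) = 0.06401·0.4106 = 0.02628 mg/L.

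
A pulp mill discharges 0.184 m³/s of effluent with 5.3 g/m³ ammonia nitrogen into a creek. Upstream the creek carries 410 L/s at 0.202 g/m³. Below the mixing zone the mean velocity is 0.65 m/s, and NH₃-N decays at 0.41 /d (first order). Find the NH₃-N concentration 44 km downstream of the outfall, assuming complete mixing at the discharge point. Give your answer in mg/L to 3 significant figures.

1.29 mg/L

410 L/s = 0.41 m³/s.
After complete mixing, C₀ = (0.184·5.3 + 0.41·0.202) / 0.594 = 1.781 mg/L.
Travel time t = 4.4e+04 m / 0.65 m/s = 6.769e+04 s = 0.7835 d.
C = 1.781·exp(−0.41·0.7835) = 1.781·0.7253 = 1.292 mg/L.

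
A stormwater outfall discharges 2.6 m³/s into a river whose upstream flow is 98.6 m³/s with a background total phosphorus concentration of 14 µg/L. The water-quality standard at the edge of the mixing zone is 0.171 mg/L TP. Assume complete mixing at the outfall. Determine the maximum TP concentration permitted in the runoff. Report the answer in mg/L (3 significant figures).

14 µg/L = 0.014 mg/L.
Mass balance: 0.171·101.2 = 2.6·Cₑ + 98.6·0.014.
Cₑ = (17.31 − 1.38) / 2.6 = 6.125 mg/L.

6.12 mg/L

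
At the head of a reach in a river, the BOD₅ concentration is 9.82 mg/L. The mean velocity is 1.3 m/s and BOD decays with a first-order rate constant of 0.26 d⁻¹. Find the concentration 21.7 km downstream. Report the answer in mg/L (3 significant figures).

Travel time t = 21.7 km / 1.3 m/s = 2.17e+04/1.3 = 1.669e+04 s = 0.1932 d.
First-order decay: C = 9.82·exp(−0.26·0.1932) = 9.82·0.951 = 9.339 mg/L.

9.34 mg/L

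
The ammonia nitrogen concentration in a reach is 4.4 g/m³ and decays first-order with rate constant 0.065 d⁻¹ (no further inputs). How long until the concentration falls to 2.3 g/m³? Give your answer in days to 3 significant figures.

t = ln(C₀/C)/k = ln(4.4/2.3)/0.065 = 0.6487/0.065 = 9.98 d.

9.98 d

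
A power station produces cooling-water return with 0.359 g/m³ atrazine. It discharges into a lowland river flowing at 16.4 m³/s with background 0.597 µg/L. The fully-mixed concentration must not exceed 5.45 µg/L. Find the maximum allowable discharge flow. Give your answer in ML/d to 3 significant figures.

19.4 ML/d

0.597 µg/L = 0.000597 mg/L.
5.45 µg/L = 0.00545 mg/L.
Mass balance at complete mixing: C_std·(Q_w + Q_r) = Q_w·C_e + Q_r·C_b.
Rearranging, Q_w = Q_r·(C_std − C_b)/(C_e − C_std) = 16.4·(0.00545 − 0.000597) / (0.359 − 0.00545) = 0.2251 m³/s.
= 19.45 ML/d.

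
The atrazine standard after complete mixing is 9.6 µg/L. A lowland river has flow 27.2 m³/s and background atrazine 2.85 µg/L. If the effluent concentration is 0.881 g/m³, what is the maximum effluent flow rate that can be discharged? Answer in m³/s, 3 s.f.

2.85 µg/L = 0.00285 mg/L.
9.6 µg/L = 0.0096 mg/L.
Mass balance at complete mixing: C_std·(Q_w + Q_r) = Q_w·C_e + Q_r·C_b.
Rearranging, Q_w = Q_r·(C_std − C_b)/(C_e − C_std) = 27.2·(0.0096 − 0.00285) / (0.881 − 0.0096) = 0.2107 m³/s.

0.211 m³/s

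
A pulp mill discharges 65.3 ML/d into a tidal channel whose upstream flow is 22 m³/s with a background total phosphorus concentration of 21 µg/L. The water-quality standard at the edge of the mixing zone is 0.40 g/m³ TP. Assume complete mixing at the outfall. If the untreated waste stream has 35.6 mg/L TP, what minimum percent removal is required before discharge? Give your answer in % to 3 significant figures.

65.3 ML/d = 0.7558 m³/s.
21 µg/L = 0.021 mg/L.
Mass balance: 0.4·22.76 = 0.7558·Cₑ + 22·0.021.
Cₑ = (9.102 − 0.462) / 0.7558 = 11.43 mg/L.
Required removal = 1 − 11.43/35.6 = 67.89 %.

67.9 %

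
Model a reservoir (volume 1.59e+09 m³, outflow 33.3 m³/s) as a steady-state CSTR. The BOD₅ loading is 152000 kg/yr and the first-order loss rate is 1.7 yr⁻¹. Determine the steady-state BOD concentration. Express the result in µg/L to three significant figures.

Outflow Q = 33.3 m³/s × 3.156e+07 s/yr = 1.051e+09 m³/yr.
Steady-state CSTR mass balance: W = Q·C + k·V·C, so C = W/(Q + kV).
Q + kV = 1.051e+09 + 1.7·1.59e+09 = 3.754e+09 m³/yr.
C = 152000/3.754e+09 = 4.049e-05 kg/m³ = 0.04049 mg/L = 40.49 µg/L.

40.5 µg/L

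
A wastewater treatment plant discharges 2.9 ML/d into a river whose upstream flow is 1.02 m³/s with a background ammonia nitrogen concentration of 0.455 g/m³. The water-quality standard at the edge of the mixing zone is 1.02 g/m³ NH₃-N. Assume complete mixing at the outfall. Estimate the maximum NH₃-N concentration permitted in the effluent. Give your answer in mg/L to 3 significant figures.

18.2 mg/L

2.9 ML/d = 0.03356 m³/s.
Mass balance: 1.02·1.054 = 0.03356·Cₑ + 1.02·0.455.
Cₑ = (1.075 − 0.4641) / 0.03356 = 18.19 mg/L.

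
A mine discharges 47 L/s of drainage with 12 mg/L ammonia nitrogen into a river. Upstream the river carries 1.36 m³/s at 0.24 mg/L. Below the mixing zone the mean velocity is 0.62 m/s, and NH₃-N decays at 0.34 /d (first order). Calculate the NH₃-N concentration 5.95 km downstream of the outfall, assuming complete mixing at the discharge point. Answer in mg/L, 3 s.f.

47 L/s = 0.047 m³/s.
After complete mixing, C₀ = (0.047·12 + 1.36·0.24) / 1.407 = 0.6328 mg/L.
Travel time t = 5950 m / 0.62 m/s = 9597 s = 0.1111 d.
C = 0.6328·exp(−0.34·0.1111) = 0.6328·0.9629 = 0.6094 mg/L.

0.609 mg/L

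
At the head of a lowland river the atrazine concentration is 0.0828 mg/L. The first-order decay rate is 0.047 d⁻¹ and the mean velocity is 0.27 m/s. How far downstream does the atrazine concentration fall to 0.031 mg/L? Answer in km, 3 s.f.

From C = C₀·e^(−kt), t = ln(C₀/C)/k = ln(0.0828/0.031)/0.047 = 0.9824/0.047 = 20.9 d.
Distance = v·t = 0.27 m/s × 1.806e+06 s = 4.876e+05 m = 487.6 km.

488 km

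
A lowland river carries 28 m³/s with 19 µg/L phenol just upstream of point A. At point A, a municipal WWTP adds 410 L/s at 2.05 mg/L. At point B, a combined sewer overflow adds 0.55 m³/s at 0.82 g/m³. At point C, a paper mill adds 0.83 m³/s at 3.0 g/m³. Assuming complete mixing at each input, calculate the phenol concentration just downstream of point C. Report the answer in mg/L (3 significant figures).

19 µg/L = 0.019 mg/L.
410 L/s = 0.41 m³/s.
After input A: C = (28·0.019 + 0.41·2.05) / 28.41 = 0.04831 mg/L.
After input B: C = (28.41·0.04831 + 0.55·0.82) / 28.96 = 0.06297 mg/L.
After input C: C = (28.96·0.06297 + 0.83·3) / 29.79 = 0.1448 mg/L.

0.145 mg/L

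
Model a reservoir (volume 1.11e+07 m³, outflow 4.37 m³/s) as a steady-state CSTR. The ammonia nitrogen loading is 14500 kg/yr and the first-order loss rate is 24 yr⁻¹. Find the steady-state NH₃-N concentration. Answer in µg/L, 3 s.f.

35.9 µg/L

Outflow Q = 4.37 m³/s × 3.156e+07 s/yr = 1.379e+08 m³/yr.
Steady-state CSTR mass balance: W = Q·C + k·V·C, so C = W/(Q + kV).
Q + kV = 1.379e+08 + 24·1.11e+07 = 4.043e+08 m³/yr.
C = 14500/4.043e+08 = 3.586e-05 kg/m³ = 0.03586 mg/L = 35.86 µg/L.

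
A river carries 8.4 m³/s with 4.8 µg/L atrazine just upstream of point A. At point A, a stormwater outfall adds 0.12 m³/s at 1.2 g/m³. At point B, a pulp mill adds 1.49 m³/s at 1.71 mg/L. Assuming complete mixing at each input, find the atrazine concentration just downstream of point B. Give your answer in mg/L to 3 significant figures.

4.8 µg/L = 0.0048 mg/L.
After input A: C = (8.4·0.0048 + 0.12·1.2) / 8.52 = 0.02163 mg/L.
After input B: C = (8.52·0.02163 + 1.49·1.71) / 10.01 = 0.2729 mg/L.

0.273 mg/L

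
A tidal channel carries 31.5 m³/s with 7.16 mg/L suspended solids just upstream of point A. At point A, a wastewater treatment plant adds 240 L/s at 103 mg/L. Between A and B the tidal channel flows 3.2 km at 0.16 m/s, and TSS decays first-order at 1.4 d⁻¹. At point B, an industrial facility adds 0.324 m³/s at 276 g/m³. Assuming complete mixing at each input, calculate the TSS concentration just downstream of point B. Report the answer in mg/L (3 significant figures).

8.43 mg/L

240 L/s = 0.24 m³/s.
After input A: C = (31.5·7.16 + 0.24·103) / 31.74 = 7.885 mg/L.
Over the 3.2 km reach to input B (t = 2e+04 s = 0.2315 d), decay gives C = 7.885·exp(−1.4·0.2315) = 5.702 mg/L.
After input B: C = (31.74·5.702 + 0.324·276) / 32.06 = 8.433 mg/L.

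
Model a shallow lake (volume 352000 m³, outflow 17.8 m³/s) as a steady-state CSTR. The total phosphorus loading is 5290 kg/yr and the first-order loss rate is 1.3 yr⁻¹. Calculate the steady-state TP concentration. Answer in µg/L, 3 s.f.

9.41 µg/L

Outflow Q = 17.8 m³/s × 3.156e+07 s/yr = 5.617e+08 m³/yr.
Steady-state CSTR mass balance: W = Q·C + k·V·C, so C = W/(Q + kV).
Q + kV = 5.617e+08 + 1.3·352000 = 5.622e+08 m³/yr.
C = 5290/5.622e+08 = 9.41e-06 kg/m³ = 0.00941 mg/L = 9.41 µg/L.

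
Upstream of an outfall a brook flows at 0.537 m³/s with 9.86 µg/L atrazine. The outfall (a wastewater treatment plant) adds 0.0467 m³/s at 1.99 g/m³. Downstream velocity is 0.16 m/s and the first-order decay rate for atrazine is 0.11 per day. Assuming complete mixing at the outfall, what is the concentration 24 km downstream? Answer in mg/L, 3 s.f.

9.86 µg/L = 0.00986 mg/L.
After complete mixing, C₀ = (0.0467·1.99 + 0.537·0.00986) / 0.5837 = 0.1683 mg/L.
Travel time t = 2.4e+04 m / 0.16 m/s = 1.5e+05 s = 1.736 d.
C = 0.1683·exp(−0.11·1.736) = 0.1683·0.8262 = 0.139 mg/L.

0.139 mg/L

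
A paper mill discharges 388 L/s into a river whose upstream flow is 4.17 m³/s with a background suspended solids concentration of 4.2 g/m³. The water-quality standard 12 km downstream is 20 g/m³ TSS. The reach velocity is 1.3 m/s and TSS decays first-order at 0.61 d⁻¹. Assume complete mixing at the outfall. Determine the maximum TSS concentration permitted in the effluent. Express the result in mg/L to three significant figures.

206 mg/L

388 L/s = 0.388 m³/s.
Travel time to the compliance point: t = 1.2e+04/1.3 = 9231 s = 0.1068 d; decay factor exp(−0.61·0.1068) = 0.9369.
So the concentration just after mixing may be at most 20/0.9369 = 21.35 mg/L.
Mass balance: 21.35·4.558 = 0.388·Cₑ + 4.17·4.2.
Cₑ = (97.3 − 17.51) / 0.388 = 205.6 mg/L.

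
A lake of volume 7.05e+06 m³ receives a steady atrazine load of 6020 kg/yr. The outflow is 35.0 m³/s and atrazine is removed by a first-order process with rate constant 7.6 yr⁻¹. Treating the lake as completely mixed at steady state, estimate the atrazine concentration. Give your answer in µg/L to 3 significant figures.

Outflow Q = 35.0 m³/s × 3.156e+07 s/yr = 1.105e+09 m³/yr.
Steady-state CSTR mass balance: W = Q·C + k·V·C, so C = W/(Q + kV).
Q + kV = 1.105e+09 + 7.6·7.05e+06 = 1.158e+09 m³/yr.
C = 6020/1.158e+09 = 5.198e-06 kg/m³ = 0.005198 mg/L = 5.198 µg/L.

5.20 µg/L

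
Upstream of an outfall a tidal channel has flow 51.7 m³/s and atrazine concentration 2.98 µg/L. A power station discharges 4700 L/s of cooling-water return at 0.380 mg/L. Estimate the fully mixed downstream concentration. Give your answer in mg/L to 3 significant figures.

4700 L/s = 4.7 m³/s.
2.98 µg/L = 0.00298 mg/L.
Conservation of mass across the mixing zone: C = (4.7·0.38 + 51.7·0.00298) / (4.7 + 51.7) = 1.94/56.4 = 0.0344 mg/L.

0.0344 mg/L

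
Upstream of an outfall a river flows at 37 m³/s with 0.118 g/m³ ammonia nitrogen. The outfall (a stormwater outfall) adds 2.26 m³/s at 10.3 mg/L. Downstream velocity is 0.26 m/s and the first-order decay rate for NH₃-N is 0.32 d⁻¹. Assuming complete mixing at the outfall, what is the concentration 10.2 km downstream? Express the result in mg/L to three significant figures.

0.609 mg/L

After complete mixing, C₀ = (2.26·10.3 + 37·0.118) / 39.26 = 0.7041 mg/L.
Travel time t = 1.02e+04 m / 0.26 m/s = 3.923e+04 s = 0.4541 d.
C = 0.7041·exp(−0.32·0.4541) = 0.7041·0.8648 = 0.6089 mg/L.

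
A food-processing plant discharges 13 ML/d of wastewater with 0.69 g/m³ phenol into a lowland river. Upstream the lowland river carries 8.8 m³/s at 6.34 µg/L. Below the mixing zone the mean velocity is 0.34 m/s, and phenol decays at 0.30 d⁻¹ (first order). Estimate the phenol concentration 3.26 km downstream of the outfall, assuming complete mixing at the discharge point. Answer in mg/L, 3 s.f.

0.0172 mg/L

13 ML/d = 0.1505 m³/s.
6.34 µg/L = 0.00634 mg/L.
After complete mixing, C₀ = (0.1505·0.69 + 8.8·0.00634) / 8.95 = 0.01783 mg/L.
Travel time t = 3260 m / 0.34 m/s = 9588 s = 0.111 d.
C = 0.01783·exp(−0.30·0.111) = 0.01783·0.9673 = 0.01725 mg/L.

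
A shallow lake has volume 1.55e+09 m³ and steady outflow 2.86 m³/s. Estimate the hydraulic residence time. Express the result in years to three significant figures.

Q = 2.86 m³/s × 3.156e+07 s/yr = 9.025e+07 m³/yr.
Hydraulic residence time τ = V/Q = 1.55e+09/9.025e+07 = 17.17 yr.

17.2 yr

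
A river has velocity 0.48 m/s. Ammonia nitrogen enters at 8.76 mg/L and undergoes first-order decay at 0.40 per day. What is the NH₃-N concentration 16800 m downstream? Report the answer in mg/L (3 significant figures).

7.45 mg/L

Travel time t = 16800 m / 0.48 m/s = 1.68e+04/0.48 = 3.5e+04 s = 0.4051 d.
First-order decay: C = 8.76·exp(−0.40·0.4051) = 8.76·0.8504 = 7.45 mg/L.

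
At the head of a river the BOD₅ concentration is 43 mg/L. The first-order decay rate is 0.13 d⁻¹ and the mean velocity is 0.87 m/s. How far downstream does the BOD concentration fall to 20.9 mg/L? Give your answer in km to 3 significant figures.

417 km

From C = C₀·e^(−kt), t = ln(C₀/C)/k = ln(43/20.9)/0.13 = 0.7215/0.13 = 5.55 d.
Distance = v·t = 0.87 m/s × 4.795e+05 s = 4.172e+05 m = 417.2 km.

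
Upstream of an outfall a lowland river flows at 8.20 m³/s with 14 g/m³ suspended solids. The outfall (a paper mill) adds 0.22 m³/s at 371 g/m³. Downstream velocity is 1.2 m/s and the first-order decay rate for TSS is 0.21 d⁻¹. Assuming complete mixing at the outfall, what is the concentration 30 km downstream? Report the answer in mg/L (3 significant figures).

After complete mixing, C₀ = (0.22·371 + 8.2·14) / 8.42 = 23.33 mg/L.
Travel time t = 3e+04 m / 1.2 m/s = 2.5e+04 s = 0.2894 d.
C = 23.33·exp(−0.21·0.2894) = 23.33·0.941 = 21.95 mg/L.

22.0 mg/L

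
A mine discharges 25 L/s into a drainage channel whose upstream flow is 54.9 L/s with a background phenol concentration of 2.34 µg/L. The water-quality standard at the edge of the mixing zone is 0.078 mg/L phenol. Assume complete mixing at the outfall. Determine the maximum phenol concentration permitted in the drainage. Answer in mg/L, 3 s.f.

25 L/s = 0.025 m³/s.
54.9 L/s = 0.0549 m³/s.
2.34 µg/L = 0.00234 mg/L.
Mass balance: 0.078·0.0799 = 0.025·Cₑ + 0.0549·0.00234.
Cₑ = (0.006232 − 0.0001285) / 0.025 = 0.2441 mg/L.

0.244 mg/L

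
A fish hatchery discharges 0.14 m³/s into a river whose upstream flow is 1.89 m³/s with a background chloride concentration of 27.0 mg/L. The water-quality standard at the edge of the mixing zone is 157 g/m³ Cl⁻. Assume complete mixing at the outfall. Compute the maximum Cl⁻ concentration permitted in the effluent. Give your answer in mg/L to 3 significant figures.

Mass balance: 157·2.03 = 0.14·Cₑ + 1.89·27.
Cₑ = (318.7 − 51.03) / 0.14 = 1912 mg/L.

1910 mg/L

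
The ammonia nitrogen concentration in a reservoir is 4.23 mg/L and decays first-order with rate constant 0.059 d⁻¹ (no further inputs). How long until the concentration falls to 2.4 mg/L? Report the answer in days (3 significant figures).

9.61 d

t = ln(C₀/C)/k = ln(4.23/2.4)/0.059 = 0.5667/0.059 = 9.606 d.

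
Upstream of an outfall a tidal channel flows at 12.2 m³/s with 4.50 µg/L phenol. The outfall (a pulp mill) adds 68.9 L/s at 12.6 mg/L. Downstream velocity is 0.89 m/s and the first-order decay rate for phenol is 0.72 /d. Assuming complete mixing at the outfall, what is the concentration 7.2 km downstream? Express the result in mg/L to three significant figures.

68.9 L/s = 0.0689 m³/s.
4.50 µg/L = 0.0045 mg/L.
After complete mixing, C₀ = (0.0689·12.6 + 12.2·0.0045) / 12.27 = 0.07523 mg/L.
Travel time t = 7200 m / 0.89 m/s = 8090 s = 0.09363 d.
C = 0.07523·exp(−0.72·0.09363) = 0.07523·0.9348 = 0.07033 mg/L.

0.0703 mg/L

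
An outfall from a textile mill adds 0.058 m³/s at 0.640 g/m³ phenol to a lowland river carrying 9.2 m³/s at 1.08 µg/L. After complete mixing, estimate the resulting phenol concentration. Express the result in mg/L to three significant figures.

0.00508 mg/L

1.08 µg/L = 0.00108 mg/L.
By mass balance at complete mixing, C = (0.058·0.64 + 9.2·0.00108) / (0.058 + 9.2) = 0.04706/9.258 = 0.005083 mg/L.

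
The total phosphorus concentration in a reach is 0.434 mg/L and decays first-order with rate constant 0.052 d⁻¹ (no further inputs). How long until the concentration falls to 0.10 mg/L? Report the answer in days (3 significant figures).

t = ln(C₀/C)/k = ln(0.434/0.10)/0.052 = 1.468/0.052 = 28.23 d.

28.2 d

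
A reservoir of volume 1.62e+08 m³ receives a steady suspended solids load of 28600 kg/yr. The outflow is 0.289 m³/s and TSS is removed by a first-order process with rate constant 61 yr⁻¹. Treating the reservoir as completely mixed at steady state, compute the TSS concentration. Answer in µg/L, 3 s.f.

Outflow Q = 0.289 m³/s × 3.156e+07 s/yr = 9.12e+06 m³/yr.
Steady-state CSTR mass balance: W = Q·C + k·V·C, so C = W/(Q + kV).
Q + kV = 9.12e+06 + 61·1.62e+08 = 9.891e+09 m³/yr.
C = 28600/9.891e+09 = 2.891e-06 kg/m³ = 0.002891 mg/L = 2.891 µg/L.

2.89 µg/L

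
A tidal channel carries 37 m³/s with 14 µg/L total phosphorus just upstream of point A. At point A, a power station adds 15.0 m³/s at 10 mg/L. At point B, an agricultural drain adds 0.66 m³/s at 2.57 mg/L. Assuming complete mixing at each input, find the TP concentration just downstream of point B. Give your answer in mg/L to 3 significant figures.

2.89 mg/L

14 µg/L = 0.014 mg/L.
After input A: C = (37·0.014 + 15·10) / 52 = 2.895 mg/L.
After input B: C = (52·2.895 + 0.66·2.57) / 52.66 = 2.891 mg/L.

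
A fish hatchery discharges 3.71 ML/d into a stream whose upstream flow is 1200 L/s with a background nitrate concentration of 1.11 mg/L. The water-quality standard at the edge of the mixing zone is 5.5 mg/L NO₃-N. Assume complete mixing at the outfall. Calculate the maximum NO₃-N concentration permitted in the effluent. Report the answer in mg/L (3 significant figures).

3.71 ML/d = 0.04294 m³/s.
1200 L/s = 1.2 m³/s.
Mass balance: 5.5·1.243 = 0.04294·Cₑ + 1.2·1.11.
Cₑ = (6.836 − 1.332) / 0.04294 = 128.2 mg/L.

128 mg/L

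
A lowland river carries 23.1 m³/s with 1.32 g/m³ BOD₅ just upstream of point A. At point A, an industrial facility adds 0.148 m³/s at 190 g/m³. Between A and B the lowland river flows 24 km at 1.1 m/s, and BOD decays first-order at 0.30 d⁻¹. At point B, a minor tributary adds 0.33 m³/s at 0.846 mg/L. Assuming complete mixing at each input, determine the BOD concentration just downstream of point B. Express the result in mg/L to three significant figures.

2.32 mg/L

After input A: C = (23.1·1.32 + 0.148·190) / 23.25 = 2.521 mg/L.
Over the 24 km reach to input B (t = 2.182e+04 s = 0.2525 d), decay gives C = 2.521·exp(−0.30·0.2525) = 2.337 mg/L.
After input B: C = (23.25·2.337 + 0.33·0.846) / 23.58 = 2.316 mg/L.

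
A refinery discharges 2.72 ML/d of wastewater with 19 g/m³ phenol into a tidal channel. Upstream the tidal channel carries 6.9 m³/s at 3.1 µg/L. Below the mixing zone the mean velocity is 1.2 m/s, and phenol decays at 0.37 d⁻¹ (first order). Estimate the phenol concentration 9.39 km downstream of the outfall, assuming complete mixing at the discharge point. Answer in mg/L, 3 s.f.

0.0864 mg/L

2.72 ML/d = 0.03148 m³/s.
3.1 µg/L = 0.0031 mg/L.
After complete mixing, C₀ = (0.03148·19 + 6.9·0.0031) / 6.931 = 0.08938 mg/L.
Travel time t = 9390 m / 1.2 m/s = 7825 s = 0.09057 d.
C = 0.08938·exp(−0.37·0.09057) = 0.08938·0.967 = 0.08643 mg/L.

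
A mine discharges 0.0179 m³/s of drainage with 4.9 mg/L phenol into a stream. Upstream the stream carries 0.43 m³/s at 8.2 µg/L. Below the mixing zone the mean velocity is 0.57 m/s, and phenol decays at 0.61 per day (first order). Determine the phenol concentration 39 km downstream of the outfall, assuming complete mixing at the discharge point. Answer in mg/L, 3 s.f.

8.2 µg/L = 0.0082 mg/L.
After complete mixing, C₀ = (0.0179·4.9 + 0.43·0.0082) / 0.4479 = 0.2037 mg/L.
Travel time t = 3.9e+04 m / 0.57 m/s = 6.842e+04 s = 0.7919 d.
C = 0.2037·exp(−0.61·0.7919) = 0.2037·0.6169 = 0.1257 mg/L.

0.126 mg/L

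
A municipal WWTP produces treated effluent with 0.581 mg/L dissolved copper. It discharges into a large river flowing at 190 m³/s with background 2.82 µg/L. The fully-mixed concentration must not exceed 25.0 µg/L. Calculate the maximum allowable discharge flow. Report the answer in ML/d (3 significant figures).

2.82 µg/L = 0.00282 mg/L.
25.0 µg/L = 0.025 mg/L.
Mass balance at complete mixing: C_std·(Q_w + Q_r) = Q_w·C_e + Q_r·C_b.
Rearranging, Q_w = Q_r·(C_std − C_b)/(C_e − C_std) = 190·(0.025 − 0.00282) / (0.581 − 0.025) = 7.579 m³/s.
= 654.9 ML/d.

655 ML/d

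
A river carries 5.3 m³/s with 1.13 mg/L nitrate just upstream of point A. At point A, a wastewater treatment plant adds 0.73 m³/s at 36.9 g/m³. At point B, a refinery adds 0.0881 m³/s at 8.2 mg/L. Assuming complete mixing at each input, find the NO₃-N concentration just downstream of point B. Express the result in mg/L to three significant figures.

5.50 mg/L

After input A: C = (5.3·1.13 + 0.73·36.9) / 6.03 = 5.46 mg/L.
After input B: C = (6.03·5.46 + 0.0881·8.2) / 6.118 = 5.5 mg/L.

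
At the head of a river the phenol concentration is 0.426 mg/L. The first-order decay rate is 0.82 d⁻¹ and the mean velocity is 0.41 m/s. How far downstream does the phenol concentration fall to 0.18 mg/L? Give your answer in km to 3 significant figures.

37.2 km

From C = C₀·e^(−kt), t = ln(C₀/C)/k = ln(0.426/0.18)/0.82 = 0.8615/0.82 = 1.051 d.
Distance = v·t = 0.41 m/s × 9.077e+04 s = 3.722e+04 m = 37.22 km.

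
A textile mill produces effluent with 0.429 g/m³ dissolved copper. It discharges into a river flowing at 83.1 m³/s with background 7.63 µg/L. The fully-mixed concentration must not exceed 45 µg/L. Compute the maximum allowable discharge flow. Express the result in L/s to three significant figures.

8090 L/s

7.63 µg/L = 0.00763 mg/L.
45 µg/L = 0.045 mg/L.
Mass balance at complete mixing: C_std·(Q_w + Q_r) = Q_w·C_e + Q_r·C_b.
Rearranging, Q_w = Q_r·(C_std − C_b)/(C_e − C_std) = 83.1·(0.045 − 0.00763) / (0.429 − 0.045) = 8.087 m³/s.
= 8087 L/s.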